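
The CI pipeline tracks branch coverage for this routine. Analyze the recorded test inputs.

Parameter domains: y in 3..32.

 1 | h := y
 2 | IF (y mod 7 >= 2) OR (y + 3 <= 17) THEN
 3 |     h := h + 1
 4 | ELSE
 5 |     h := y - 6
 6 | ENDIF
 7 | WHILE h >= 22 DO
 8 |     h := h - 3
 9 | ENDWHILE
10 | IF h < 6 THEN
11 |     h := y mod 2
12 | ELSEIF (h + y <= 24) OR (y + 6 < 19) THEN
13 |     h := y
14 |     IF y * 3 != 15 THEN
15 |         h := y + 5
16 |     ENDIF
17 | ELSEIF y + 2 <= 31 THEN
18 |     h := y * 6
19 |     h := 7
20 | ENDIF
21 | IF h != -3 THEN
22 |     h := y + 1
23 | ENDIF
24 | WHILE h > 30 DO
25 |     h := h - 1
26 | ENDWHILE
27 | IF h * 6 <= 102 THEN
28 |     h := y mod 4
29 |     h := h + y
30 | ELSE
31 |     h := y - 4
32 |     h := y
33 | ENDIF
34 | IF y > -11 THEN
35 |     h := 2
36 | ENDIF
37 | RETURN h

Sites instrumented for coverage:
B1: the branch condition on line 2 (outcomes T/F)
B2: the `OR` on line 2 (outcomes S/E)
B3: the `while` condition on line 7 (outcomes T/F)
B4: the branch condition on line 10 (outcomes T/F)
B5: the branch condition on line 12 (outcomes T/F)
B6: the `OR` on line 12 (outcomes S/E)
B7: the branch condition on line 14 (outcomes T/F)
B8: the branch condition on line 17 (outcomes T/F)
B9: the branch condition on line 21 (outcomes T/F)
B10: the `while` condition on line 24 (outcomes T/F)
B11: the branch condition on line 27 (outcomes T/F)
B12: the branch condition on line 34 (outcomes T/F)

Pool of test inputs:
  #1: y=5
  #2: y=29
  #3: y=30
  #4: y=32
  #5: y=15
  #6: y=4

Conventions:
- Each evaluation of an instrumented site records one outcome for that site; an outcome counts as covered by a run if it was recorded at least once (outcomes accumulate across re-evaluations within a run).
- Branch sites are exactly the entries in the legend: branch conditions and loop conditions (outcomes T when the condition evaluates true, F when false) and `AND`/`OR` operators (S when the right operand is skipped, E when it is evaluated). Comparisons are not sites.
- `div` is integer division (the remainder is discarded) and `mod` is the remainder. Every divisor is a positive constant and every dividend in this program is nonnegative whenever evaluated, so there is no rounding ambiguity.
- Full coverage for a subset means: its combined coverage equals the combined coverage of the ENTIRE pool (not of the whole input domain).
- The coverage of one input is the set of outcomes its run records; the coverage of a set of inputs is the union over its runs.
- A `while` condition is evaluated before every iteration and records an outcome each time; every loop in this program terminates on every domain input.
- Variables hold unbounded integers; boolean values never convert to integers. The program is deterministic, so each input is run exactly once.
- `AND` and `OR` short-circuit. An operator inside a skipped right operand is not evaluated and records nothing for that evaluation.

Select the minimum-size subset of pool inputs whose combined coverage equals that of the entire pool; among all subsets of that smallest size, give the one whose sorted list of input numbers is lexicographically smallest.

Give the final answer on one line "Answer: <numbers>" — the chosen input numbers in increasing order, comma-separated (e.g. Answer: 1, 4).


test 1 (y=5) hits B1=T, B2=S, B3=F, B4=F, B5=T, B6=S, B7=F, B9=T, B10=F, B11=T, B12=T
test 2 (y=29) hits B1=F, B2=E, B3=T, B3=F, B4=F, B5=F, B6=E, B8=T, B9=T, B10=F, B11=F, B12=T
test 3 (y=30) hits B1=T, B2=S, B3=T, B3=F, B4=F, B5=F, B6=E, B8=F, B9=T, B10=T, B10=F, B11=F, B12=T
test 4 (y=32) hits B1=T, B2=S, B3=T, B3=F, B4=F, B5=F, B6=E, B8=F, B9=T, B10=T, B10=F, B11=F, B12=T
test 5 (y=15) hits B1=F, B2=E, B3=F, B4=F, B5=T, B6=S, B7=T, B9=T, B10=F, B11=T, B12=T
test 6 (y=4) hits B1=T, B2=S, B3=F, B4=T, B9=T, B10=F, B11=T, B12=T
pool-wide coverage (22 outcomes): B1=T, B1=F, B2=S, B2=E, B3=T, B3=F, B4=T, B4=F, B5=T, B5=F, B6=S, B6=E, B7=T, B7=F, B8=T, B8=F, B9=T, B10=T, B10=F, B11=T, B11=F, B12=T
size 1 is not enough: best union over all size-1 subsets is 13/22
size 2 is not enough: best union over all size-2 subsets is 19/22
size 3 is not enough: best union over all size-3 subsets is 20/22
size 4 is not enough: best union over all size-4 subsets is 21/22
the canonical winner is {1, 2, 3, 5, 6}: size 5, full 22-outcome coverage, earliest index list among size-5 covers
Answer: 1, 2, 3, 5, 6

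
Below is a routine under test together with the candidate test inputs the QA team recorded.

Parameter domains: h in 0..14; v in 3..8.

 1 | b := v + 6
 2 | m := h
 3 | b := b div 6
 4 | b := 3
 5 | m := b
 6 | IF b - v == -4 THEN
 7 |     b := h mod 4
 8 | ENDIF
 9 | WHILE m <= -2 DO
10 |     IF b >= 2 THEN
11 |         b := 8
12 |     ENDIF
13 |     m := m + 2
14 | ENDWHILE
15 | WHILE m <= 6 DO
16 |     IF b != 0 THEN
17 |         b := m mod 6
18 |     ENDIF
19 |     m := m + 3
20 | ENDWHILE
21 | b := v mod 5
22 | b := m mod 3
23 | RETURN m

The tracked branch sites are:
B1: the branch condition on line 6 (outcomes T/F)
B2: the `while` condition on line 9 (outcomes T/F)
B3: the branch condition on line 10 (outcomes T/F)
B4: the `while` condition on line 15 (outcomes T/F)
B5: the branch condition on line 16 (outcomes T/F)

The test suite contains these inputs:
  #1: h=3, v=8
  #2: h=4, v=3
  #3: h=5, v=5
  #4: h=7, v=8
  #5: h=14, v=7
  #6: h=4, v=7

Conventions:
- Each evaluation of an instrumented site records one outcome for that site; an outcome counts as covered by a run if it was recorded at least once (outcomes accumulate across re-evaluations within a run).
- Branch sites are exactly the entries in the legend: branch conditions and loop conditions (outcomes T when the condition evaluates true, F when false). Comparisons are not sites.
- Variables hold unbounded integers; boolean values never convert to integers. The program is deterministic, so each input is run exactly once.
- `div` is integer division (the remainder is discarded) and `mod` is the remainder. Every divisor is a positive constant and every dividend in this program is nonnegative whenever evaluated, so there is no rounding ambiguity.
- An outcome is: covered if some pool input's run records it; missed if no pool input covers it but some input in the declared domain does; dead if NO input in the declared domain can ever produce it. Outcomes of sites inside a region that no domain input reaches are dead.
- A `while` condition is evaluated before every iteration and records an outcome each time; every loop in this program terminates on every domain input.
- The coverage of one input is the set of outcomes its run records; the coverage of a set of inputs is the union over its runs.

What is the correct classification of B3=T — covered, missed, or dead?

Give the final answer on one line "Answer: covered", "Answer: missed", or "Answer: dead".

no pool input records B3=T
checking all 90 inputs in the declared domain: B3=T is never recorded -> dead

Answer: dead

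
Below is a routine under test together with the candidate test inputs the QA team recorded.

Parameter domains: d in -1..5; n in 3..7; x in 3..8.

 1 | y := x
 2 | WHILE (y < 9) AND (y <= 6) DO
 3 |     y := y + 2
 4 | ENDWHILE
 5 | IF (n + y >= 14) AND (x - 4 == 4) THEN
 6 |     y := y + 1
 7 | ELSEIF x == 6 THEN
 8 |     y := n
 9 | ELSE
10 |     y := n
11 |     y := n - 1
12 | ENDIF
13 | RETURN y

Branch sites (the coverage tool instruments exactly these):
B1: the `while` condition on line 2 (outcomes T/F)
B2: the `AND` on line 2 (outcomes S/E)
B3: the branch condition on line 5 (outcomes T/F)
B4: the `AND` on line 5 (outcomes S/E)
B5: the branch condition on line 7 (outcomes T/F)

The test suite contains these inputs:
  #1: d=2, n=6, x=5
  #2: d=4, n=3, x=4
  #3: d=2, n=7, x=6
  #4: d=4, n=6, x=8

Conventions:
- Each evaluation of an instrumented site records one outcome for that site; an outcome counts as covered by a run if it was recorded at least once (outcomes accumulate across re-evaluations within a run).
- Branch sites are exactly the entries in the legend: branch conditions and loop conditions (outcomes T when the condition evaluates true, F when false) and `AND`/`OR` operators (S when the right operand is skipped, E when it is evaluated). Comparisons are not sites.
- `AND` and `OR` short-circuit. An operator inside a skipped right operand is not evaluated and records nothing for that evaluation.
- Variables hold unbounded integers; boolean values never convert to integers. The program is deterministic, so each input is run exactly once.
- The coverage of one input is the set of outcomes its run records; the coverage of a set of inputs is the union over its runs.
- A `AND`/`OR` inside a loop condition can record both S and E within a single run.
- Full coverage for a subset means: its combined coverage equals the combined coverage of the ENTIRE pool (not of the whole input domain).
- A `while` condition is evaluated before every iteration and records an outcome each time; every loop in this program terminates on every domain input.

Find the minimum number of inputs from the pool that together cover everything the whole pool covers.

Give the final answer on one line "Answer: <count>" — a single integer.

#1 (d=2, n=6, x=5) -> B2->E, B1->T, B2->E, B1->F, B4->S, B3->F, B5->F; covered: B1=T, B1=F, B2=E, B3=F, B4=S, B5=F
#2 (d=4, n=3, x=4) -> B2->E, B1->T, B2->E, B1->T, B2->E, B1->F, B4->S, B3->F, B5->F; covered: B1=T, B1=F, B2=E, B3=F, B4=S, B5=F
#3 (d=2, n=7, x=6) -> B2->E, B1->T, B2->E, B1->F, B4->E, B3->F, B5->T; covered: B1=T, B1=F, B2=E, B3=F, B4=E, B5=T
#4 (d=4, n=6, x=8) -> B2->E, B1->F, B4->E, B3->T; covered: B1=F, B2=E, B3=T, B4=E
union over all inputs: B1=T, B1=F, B2=E, B3=T, B3=F, B4=S, B4=E, B5=T, B5=F (9 outcomes)
size 1 is not enough: best union over all size-1 subsets is 6/9
size 2 is not enough: best union over all size-2 subsets is 8/9
size 3: inputs {1, 3, 4} cover all 9 outcomes, and no lexicographically smaller subset of this size does

Answer: 3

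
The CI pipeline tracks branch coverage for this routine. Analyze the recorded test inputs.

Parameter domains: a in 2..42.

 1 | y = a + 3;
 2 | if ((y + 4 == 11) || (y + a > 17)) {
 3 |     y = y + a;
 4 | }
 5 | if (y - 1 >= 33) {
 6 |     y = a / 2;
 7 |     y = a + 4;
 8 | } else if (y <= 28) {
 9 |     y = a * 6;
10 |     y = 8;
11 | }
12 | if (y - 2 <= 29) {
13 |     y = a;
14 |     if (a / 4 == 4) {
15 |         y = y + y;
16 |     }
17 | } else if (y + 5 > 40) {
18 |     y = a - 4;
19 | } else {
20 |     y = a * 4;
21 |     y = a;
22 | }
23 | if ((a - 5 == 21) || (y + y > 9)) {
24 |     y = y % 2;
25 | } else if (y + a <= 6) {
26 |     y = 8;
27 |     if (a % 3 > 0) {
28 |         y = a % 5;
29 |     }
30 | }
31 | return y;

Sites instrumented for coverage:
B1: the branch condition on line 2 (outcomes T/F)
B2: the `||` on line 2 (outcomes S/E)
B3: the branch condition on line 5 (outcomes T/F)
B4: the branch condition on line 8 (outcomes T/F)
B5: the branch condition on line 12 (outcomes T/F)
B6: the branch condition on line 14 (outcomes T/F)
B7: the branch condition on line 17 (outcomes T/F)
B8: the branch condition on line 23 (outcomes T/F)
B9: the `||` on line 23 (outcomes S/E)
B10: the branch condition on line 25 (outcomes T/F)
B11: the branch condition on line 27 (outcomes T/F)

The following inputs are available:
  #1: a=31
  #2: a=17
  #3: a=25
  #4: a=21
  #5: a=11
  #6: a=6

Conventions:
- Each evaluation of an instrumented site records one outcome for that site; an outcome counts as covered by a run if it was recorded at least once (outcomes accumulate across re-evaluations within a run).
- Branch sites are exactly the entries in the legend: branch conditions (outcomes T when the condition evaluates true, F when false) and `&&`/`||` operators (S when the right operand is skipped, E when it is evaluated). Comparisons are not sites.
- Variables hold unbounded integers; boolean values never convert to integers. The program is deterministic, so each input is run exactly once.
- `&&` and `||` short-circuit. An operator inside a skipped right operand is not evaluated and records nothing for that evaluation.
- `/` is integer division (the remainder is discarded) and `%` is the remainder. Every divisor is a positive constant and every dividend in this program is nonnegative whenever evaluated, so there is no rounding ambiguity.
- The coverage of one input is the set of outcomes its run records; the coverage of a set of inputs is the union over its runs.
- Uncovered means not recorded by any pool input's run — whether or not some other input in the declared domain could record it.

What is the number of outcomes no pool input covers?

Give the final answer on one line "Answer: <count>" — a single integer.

input #1 (a=31): events B2->E, B1->T, B3->T, B5->F, B7->F, B9->E, B8->T; covers B1=T, B2=E, B3=T, B5=F, B7=F, B8=T, B9=E
input #2 (a=17): events B2->E, B1->T, B3->T, B5->T, B6->T, B9->E, B8->T; covers B1=T, B2=E, B3=T, B5=T, B6=T, B8=T, B9=E
input #3 (a=25): events B2->E, B1->T, B3->T, B5->T, B6->F, B9->E, B8->T; covers B1=T, B2=E, B3=T, B5=T, B6=F, B8=T, B9=E
input #4 (a=21): events B2->E, B1->T, B3->T, B5->T, B6->F, B9->E, B8->T; covers B1=T, B2=E, B3=T, B5=T, B6=F, B8=T, B9=E
input #5 (a=11): events B2->E, B1->T, B3->F, B4->T, B5->T, B6->F, B9->E, B8->T; covers B1=T, B2=E, B3=F, B4=T, B5=T, B6=F, B8=T, B9=E
input #6 (a=6): events B2->E, B1->F, B3->F, B4->T, B5->T, B6->F, B9->E, B8->T; covers B1=F, B2=E, B3=F, B4=T, B5=T, B6=F, B8=T, B9=E
union over the pool: B1=T, B1=F, B2=E, B3=T, B3=F, B4=T, B5=T, B5=F, B6=T, B6=F, B7=F, B8=T, B9=E
uncovered (9 of 22): B2=S, B4=F, B7=T, B8=F, B9=S, B10=T, B10=F, B11=T, B11=F

Answer: 9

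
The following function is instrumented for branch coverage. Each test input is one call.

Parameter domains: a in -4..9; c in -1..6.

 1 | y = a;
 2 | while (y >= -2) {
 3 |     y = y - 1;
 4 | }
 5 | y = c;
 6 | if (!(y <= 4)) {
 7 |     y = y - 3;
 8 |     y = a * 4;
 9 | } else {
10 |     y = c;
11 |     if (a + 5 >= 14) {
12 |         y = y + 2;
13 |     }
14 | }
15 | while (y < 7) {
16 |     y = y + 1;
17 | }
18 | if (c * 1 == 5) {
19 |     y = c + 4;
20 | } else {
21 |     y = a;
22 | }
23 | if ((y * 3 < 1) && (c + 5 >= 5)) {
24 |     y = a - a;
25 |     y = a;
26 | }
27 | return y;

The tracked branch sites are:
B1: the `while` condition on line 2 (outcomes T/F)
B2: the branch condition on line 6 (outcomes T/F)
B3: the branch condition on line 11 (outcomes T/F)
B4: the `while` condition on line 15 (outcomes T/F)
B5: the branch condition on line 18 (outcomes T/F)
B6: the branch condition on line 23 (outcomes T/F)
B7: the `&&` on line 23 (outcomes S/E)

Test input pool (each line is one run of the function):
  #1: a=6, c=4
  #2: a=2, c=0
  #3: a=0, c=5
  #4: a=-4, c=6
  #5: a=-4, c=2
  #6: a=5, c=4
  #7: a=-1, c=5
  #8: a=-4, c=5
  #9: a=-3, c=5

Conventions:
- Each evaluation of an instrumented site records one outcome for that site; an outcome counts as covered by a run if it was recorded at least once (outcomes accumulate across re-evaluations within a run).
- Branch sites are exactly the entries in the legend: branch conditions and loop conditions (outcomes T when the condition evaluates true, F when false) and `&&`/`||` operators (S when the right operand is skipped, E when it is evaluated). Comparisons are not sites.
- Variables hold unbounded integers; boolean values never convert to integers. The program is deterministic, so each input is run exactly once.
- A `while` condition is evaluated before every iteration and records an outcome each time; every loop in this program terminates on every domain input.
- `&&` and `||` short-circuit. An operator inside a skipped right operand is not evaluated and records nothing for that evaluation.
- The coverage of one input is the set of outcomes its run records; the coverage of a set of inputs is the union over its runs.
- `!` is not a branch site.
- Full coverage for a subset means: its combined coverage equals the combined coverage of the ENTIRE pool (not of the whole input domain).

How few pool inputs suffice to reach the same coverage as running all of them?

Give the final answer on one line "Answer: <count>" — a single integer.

#1 (a=6, c=4) -> B1->T, B1->T, B1->T, B1->T, B1->T, B1->T, B1->T, B1->T, B1->T, B1->F, B2->F, B3->F, B4->T, B4->T, ...; covered: B1=T, B1=F, B2=F, B3=F, B4=T, B4=F, B5=F, B6=F, B7=S
#2 (a=2, c=0) -> B1->T, B1->T, B1->T, B1->T, B1->T, B1->F, B2->F, B3->F, B4->T, B4->T, B4->T, B4->T, B4->T, B4->T, ...; covered: B1=T, B1=F, B2=F, B3=F, B4=T, B4=F, B5=F, B6=F, B7=S
#3 (a=0, c=5) -> B1->T, B1->T, B1->T, B1->F, B2->T, B4->T, B4->T, B4->T, B4->T, B4->T, B4->T, B4->T, B4->F, B5->T, ...; covered: B1=T, B1=F, B2=T, B4=T, B4=F, B5=T, B6=F, B7=S
#4 (a=-4, c=6) -> B1->F, B2->T, B4->T, B4->T, B4->T, B4->T, B4->T, B4->T, B4->T, B4->T, B4->T, B4->T, B4->T, B4->T, ...; covered: B1=F, B2=T, B4=T, B4=F, B5=F, B6=T, B7=E
#5 (a=-4, c=2) -> B1->F, B2->F, B3->F, B4->T, B4->T, B4->T, B4->T, B4->T, B4->F, B5->F, B7->E, B6->T; covered: B1=F, B2=F, B3=F, B4=T, B4=F, B5=F, B6=T, B7=E
#6 (a=5, c=4) -> B1->T, B1->T, B1->T, B1->T, B1->T, B1->T, B1->T, B1->T, B1->F, B2->F, B3->F, B4->T, B4->T, B4->T, ...; covered: B1=T, B1=F, B2=F, B3=F, B4=T, B4=F, B5=F, B6=F, B7=S
#7 (a=-1, c=5) -> B1->T, B1->T, B1->F, B2->T, B4->T, B4->T, B4->T, B4->T, B4->T, B4->T, B4->T, B4->T, B4->T, B4->T, ...; covered: B1=T, B1=F, B2=T, B4=T, B4=F, B5=T, B6=F, B7=S
#8 (a=-4, c=5) -> B1->F, B2->T, B4->T, B4->T, B4->T, B4->T, B4->T, B4->T, B4->T, B4->T, B4->T, B4->T, B4->T, B4->T, ...; covered: B1=F, B2=T, B4=T, B4=F, B5=T, B6=F, B7=S
#9 (a=-3, c=5) -> B1->F, B2->T, B4->T, B4->T, B4->T, B4->T, B4->T, B4->T, B4->T, B4->T, B4->T, B4->T, B4->T, B4->T, ...; covered: B1=F, B2=T, B4=T, B4=F, B5=T, B6=F, B7=S
union over all inputs: B1=T, B1=F, B2=T, B2=F, B3=F, B4=T, B4=F, B5=T, B5=F, B6=T, B6=F, B7=S, B7=E (13 outcomes)
checked all size-1 subsets: none covers 13 outcomes (max 9/13)
at size 2, {3, 5} reaches all 13 outcomes; every lexicographically earlier size-2 subset fails

Answer: 2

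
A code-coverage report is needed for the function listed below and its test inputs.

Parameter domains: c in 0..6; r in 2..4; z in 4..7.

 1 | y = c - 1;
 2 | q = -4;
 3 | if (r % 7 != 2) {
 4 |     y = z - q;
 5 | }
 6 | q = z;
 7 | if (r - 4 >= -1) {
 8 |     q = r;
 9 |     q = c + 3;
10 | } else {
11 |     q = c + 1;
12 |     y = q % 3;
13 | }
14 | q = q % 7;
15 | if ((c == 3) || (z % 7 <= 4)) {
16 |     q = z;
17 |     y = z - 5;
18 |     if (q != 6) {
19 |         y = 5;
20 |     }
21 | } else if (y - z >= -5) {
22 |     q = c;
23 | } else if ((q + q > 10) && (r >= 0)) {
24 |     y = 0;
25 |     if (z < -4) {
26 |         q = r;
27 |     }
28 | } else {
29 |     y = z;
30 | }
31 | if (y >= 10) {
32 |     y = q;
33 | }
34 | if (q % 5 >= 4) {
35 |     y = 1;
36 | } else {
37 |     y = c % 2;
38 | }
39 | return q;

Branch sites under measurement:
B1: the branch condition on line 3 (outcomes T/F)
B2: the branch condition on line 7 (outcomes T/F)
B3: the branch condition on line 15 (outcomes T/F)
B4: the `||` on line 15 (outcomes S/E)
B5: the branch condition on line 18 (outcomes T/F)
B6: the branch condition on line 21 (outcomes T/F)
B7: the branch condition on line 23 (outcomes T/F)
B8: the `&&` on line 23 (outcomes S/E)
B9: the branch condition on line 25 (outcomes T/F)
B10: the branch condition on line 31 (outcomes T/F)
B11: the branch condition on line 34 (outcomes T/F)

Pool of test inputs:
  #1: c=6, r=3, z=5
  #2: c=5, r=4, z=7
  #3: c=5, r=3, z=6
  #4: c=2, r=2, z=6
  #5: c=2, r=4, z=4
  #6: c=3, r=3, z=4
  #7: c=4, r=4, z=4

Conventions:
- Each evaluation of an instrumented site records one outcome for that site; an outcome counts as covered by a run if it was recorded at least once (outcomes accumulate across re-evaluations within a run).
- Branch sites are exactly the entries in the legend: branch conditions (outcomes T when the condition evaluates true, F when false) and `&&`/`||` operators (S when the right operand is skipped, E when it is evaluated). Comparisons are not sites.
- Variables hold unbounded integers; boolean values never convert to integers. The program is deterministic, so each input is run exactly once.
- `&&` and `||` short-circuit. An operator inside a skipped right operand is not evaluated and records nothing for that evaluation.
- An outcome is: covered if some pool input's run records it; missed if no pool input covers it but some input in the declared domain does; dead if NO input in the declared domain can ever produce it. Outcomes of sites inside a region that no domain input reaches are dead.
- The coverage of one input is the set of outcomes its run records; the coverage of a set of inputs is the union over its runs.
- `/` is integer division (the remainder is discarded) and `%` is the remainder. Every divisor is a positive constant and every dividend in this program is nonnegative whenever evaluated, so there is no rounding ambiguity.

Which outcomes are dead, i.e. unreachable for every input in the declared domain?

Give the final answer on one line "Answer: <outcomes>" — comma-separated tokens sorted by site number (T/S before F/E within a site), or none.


checking every outcome against all 84 domain inputs:
  B9=T: unreachable across the whole domain -> dead
  reachable outcomes have witnesses, e.g. B1=T (e.g. c=0, r=3, z=4), B1=F (e.g. c=0, r=2, z=4), B2=T (e.g. c=0, r=3, z=4), B2=F (e.g. c=0, r=2, z=4)
Answer: B9=T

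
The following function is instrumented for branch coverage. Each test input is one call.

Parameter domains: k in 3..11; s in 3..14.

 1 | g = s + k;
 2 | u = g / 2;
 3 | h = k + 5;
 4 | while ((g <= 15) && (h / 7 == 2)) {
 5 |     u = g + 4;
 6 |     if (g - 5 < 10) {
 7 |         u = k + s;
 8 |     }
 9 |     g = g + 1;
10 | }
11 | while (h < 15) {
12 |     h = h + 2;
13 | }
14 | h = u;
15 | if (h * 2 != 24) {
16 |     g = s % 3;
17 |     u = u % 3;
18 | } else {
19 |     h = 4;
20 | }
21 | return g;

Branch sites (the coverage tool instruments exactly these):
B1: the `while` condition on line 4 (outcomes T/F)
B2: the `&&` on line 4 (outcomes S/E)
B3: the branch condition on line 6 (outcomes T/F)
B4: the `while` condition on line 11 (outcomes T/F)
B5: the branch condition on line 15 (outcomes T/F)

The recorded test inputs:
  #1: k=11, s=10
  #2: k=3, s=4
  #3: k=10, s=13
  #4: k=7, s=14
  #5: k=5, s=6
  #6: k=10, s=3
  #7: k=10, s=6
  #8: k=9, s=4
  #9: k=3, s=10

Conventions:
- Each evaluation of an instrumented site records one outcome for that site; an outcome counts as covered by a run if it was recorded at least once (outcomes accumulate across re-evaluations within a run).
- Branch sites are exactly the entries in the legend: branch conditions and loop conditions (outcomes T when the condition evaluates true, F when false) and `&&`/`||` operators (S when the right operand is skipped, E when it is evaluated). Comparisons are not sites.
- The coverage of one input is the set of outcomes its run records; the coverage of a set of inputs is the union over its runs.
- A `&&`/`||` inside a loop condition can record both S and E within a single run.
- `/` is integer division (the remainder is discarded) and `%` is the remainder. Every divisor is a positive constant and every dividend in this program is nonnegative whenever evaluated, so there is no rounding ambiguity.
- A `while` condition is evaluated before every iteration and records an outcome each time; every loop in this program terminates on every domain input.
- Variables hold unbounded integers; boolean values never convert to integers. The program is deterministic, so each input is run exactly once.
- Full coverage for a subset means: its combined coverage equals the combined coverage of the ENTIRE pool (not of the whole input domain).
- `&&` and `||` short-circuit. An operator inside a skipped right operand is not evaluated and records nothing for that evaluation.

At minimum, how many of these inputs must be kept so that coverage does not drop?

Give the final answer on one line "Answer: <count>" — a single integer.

input #1 (k=11, s=10): events B2->S, B1->F, B4->F, B5->T; covers B1=F, B2=S, B4=F, B5=T
input #2 (k=3, s=4): events B2->E, B1->F, B4->T, B4->T, B4->T, B4->T, B4->F, B5->T; covers B1=F, B2=E, B4=T, B4=F, B5=T
input #3 (k=10, s=13): events B2->S, B1->F, B4->F, B5->T; covers B1=F, B2=S, B4=F, B5=T
input #4 (k=7, s=14): events B2->S, B1->F, B4->T, B4->T, B4->F, B5->T; covers B1=F, B2=S, B4=T, B4=F, B5=T
input #5 (k=5, s=6): events B2->E, B1->F, B4->T, B4->T, B4->T, B4->F, B5->T; covers B1=F, B2=E, B4=T, B4=F, B5=T
input #6 (k=10, s=3): events B2->E, B1->T, B3->T, B2->E, B1->T, B3->T, B2->E, B1->T, B3->F, B2->S, B1->F, B4->F, B5->T; covers B1=T, B1=F, B2=S, B2=E, B3=T, B3=F, B4=F, B5=T
input #7 (k=10, s=6): events B2->S, B1->F, B4->F, B5->T; covers B1=F, B2=S, B4=F, B5=T
input #8 (k=9, s=4): events B2->E, B1->T, B3->T, B2->E, B1->T, B3->T, B2->E, B1->T, B3->F, B2->S, B1->F, B4->T, B4->F, B5->T; covers B1=T, B1=F, B2=S, B2=E, B3=T, B3=F, B4=T, B4=F, B5=T
input #9 (k=3, s=10): events B2->E, B1->F, B4->T, B4->T, B4->T, B4->T, B4->F, B5->T; covers B1=F, B2=E, B4=T, B4=F, B5=T
together the pool reaches 9 outcomes: B1=T, B1=F, B2=S, B2=E, B3=T, B3=F, B4=T, B4=F, B5=T
the canonical winner is {8}: size 1, full 9-outcome coverage, earliest index list among size-1 covers

Answer: 1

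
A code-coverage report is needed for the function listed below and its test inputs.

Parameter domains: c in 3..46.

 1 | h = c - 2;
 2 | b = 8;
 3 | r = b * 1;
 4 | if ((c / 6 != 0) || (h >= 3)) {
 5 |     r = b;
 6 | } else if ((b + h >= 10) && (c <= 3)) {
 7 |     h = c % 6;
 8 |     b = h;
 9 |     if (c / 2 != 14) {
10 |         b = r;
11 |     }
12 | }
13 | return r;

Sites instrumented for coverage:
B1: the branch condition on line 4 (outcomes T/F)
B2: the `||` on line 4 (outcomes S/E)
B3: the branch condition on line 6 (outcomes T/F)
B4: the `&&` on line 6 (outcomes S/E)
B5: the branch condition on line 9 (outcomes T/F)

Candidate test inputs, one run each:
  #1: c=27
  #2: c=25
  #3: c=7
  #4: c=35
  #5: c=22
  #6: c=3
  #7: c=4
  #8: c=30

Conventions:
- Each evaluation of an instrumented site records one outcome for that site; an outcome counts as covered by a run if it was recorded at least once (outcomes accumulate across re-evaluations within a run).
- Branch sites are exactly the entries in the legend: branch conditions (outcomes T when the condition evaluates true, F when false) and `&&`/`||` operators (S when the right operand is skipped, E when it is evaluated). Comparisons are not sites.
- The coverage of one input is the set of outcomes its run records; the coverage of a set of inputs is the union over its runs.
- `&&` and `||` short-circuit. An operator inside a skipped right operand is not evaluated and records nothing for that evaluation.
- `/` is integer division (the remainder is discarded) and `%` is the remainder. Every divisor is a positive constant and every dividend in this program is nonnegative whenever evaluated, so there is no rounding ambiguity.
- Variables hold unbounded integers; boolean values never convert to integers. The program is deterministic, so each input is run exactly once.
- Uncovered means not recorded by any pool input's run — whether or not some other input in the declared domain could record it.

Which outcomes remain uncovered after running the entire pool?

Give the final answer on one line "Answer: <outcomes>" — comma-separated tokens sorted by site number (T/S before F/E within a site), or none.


input #1, c=27: events B2->S, B1->T; outcomes B1=T, B2=S
input #2, c=25: events B2->S, B1->T; outcomes B1=T, B2=S
input #3, c=7: events B2->S, B1->T; outcomes B1=T, B2=S
input #4, c=35: events B2->S, B1->T; outcomes B1=T, B2=S
input #5, c=22: events B2->S, B1->T; outcomes B1=T, B2=S
input #6, c=3: events B2->E, B1->F, B4->S, B3->F; outcomes B1=F, B2=E, B3=F, B4=S
input #7, c=4: events B2->E, B1->F, B4->E, B3->F; outcomes B1=F, B2=E, B3=F, B4=E
input #8, c=30: events B2->S, B1->T; outcomes B1=T, B2=S
union over the pool: B1=T, B1=F, B2=S, B2=E, B3=F, B4=S, B4=E
uncovered (3 of 10): B3=T, B5=T, B5=F
Answer: B3=T, B5=T, B5=F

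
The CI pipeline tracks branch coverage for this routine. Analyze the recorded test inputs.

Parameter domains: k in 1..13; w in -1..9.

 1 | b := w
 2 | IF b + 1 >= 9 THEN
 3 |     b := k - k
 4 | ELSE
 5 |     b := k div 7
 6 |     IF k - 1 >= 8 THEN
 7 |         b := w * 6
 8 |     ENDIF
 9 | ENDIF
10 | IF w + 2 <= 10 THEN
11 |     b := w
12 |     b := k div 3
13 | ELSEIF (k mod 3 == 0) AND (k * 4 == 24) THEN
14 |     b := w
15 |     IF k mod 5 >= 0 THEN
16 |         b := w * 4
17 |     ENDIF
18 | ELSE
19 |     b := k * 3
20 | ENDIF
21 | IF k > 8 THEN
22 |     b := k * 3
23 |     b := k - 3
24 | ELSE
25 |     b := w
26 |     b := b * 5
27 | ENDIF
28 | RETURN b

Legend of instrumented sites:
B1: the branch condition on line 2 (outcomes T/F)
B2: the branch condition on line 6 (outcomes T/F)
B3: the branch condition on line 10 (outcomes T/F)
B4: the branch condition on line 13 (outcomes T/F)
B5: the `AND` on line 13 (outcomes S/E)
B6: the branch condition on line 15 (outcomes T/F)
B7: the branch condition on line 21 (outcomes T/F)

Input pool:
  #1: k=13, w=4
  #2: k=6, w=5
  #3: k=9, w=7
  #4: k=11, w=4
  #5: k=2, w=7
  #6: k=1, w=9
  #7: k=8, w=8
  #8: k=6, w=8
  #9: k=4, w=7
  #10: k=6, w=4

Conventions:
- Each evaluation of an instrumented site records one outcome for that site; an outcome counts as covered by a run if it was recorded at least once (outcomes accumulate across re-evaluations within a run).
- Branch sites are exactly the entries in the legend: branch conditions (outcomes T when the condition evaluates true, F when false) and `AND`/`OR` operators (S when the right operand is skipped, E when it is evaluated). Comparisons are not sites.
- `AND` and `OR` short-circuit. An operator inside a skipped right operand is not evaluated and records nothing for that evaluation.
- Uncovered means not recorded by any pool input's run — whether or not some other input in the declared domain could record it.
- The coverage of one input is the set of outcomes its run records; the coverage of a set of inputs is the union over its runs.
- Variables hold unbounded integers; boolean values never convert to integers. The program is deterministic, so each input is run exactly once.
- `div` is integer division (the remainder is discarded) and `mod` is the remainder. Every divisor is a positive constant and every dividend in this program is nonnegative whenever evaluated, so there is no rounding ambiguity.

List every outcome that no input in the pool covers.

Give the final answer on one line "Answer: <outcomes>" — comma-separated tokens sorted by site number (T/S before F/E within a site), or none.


#1 (k=13, w=4) -> B1->F, B2->T, B3->T, B7->T; covered: B1=F, B2=T, B3=T, B7=T
#2 (k=6, w=5) -> B1->F, B2->F, B3->T, B7->F; covered: B1=F, B2=F, B3=T, B7=F
#3 (k=9, w=7) -> B1->F, B2->T, B3->T, B7->T; covered: B1=F, B2=T, B3=T, B7=T
#4 (k=11, w=4) -> B1->F, B2->T, B3->T, B7->T; covered: B1=F, B2=T, B3=T, B7=T
#5 (k=2, w=7) -> B1->F, B2->F, B3->T, B7->F; covered: B1=F, B2=F, B3=T, B7=F
#6 (k=1, w=9) -> B1->T, B3->F, B5->S, B4->F, B7->F; covered: B1=T, B3=F, B4=F, B5=S, B7=F
#7 (k=8, w=8) -> B1->T, B3->T, B7->F; covered: B1=T, B3=T, B7=F
#8 (k=6, w=8) -> B1->T, B3->T, B7->F; covered: B1=T, B3=T, B7=F
#9 (k=4, w=7) -> B1->F, B2->F, B3->T, B7->F; covered: B1=F, B2=F, B3=T, B7=F
#10 (k=6, w=4) -> B1->F, B2->F, B3->T, B7->F; covered: B1=F, B2=F, B3=T, B7=F
union over the pool: B1=T, B1=F, B2=T, B2=F, B3=T, B3=F, B4=F, B5=S, B7=T, B7=F
uncovered (4 of 14): B4=T, B5=E, B6=T, B6=F
Answer: B4=T, B5=E, B6=T, B6=F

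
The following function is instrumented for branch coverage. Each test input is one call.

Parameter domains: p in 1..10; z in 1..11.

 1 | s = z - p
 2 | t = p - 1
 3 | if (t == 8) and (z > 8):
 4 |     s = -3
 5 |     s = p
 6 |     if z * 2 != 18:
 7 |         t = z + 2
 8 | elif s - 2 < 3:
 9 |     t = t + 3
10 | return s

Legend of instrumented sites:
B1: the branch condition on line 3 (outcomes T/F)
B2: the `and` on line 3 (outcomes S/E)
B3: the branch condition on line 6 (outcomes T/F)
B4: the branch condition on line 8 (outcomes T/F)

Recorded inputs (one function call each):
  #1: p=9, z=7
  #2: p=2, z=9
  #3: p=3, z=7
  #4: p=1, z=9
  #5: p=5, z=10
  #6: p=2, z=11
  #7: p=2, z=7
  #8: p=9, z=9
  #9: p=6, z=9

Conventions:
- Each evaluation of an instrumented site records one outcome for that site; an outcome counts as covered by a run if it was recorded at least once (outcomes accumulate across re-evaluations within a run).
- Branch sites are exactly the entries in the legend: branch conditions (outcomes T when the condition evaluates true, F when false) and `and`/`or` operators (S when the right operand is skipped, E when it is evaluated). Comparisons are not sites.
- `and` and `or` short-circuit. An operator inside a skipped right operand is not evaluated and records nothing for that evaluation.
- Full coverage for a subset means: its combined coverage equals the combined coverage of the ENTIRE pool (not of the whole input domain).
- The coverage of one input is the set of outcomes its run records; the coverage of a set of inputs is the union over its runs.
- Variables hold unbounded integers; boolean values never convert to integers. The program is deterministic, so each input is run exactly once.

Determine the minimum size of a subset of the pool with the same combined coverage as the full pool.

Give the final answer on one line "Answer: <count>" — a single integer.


run #1 (p=9, z=7) runs B2->E, B1->F, B4->T; records B1=F, B2=E, B4=T
run #2 (p=2, z=9) runs B2->S, B1->F, B4->F; records B1=F, B2=S, B4=F
run #3 (p=3, z=7) runs B2->S, B1->F, B4->T; records B1=F, B2=S, B4=T
run #4 (p=1, z=9) runs B2->S, B1->F, B4->F; records B1=F, B2=S, B4=F
run #5 (p=5, z=10) runs B2->S, B1->F, B4->F; records B1=F, B2=S, B4=F
run #6 (p=2, z=11) runs B2->S, B1->F, B4->F; records B1=F, B2=S, B4=F
run #7 (p=2, z=7) runs B2->S, B1->F, B4->F; records B1=F, B2=S, B4=F
run #8 (p=9, z=9) runs B2->E, B1->T, B3->F; records B1=T, B2=E, B3=F
run #9 (p=6, z=9) runs B2->S, B1->F, B4->T; records B1=F, B2=S, B4=T
together the pool reaches 7 outcomes: B1=T, B1=F, B2=S, B2=E, B3=F, B4=T, B4=F
every size-1 subset falls short of the 7 outcomes (best: 3/7)
every size-2 subset falls short of the 7 outcomes (best: 6/7)
the canonical winner is {1, 2, 8}: size 3, full 7-outcome coverage, earliest index list among size-3 covers
Answer: 3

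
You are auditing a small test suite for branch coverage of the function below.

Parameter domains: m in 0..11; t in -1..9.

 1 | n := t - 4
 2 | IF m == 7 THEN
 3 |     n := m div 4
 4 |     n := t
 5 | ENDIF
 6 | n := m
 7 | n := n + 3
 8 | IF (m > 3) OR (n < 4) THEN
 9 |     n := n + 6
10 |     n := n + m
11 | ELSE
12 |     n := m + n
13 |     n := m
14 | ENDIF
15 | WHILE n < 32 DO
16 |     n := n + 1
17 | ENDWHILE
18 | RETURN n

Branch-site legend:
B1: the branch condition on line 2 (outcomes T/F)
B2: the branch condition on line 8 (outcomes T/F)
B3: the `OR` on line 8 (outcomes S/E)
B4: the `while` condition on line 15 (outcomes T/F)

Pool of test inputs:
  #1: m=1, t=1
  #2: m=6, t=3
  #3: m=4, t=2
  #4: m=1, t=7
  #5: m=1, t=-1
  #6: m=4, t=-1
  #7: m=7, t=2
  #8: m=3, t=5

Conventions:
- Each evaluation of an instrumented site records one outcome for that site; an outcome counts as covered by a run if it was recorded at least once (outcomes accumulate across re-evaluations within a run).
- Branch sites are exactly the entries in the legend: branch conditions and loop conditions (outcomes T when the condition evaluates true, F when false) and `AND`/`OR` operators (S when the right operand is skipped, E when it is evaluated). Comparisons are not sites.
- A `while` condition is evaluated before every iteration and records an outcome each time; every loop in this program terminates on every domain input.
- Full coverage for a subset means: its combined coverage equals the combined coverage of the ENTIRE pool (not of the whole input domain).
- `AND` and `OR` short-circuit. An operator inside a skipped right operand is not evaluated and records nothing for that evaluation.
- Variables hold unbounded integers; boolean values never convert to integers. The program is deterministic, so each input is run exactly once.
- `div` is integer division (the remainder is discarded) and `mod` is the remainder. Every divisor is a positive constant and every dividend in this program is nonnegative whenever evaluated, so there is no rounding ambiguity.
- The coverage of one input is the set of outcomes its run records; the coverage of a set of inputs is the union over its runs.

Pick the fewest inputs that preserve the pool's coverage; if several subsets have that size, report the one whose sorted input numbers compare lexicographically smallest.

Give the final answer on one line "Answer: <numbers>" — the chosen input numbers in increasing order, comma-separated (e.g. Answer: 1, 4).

input #1, m=1, t=1: events B1->F, B3->E, B2->F, B4->T, B4->T, B4->T, B4->T, B4->T, B4->T, B4->T, B4->T, B4->T, B4->T, B4->T, ...; outcomes B1=F, B2=F, B3=E, B4=T, B4=F
input #2, m=6, t=3: events B1->F, B3->S, B2->T, B4->T, B4->T, B4->T, B4->T, B4->T, B4->T, B4->T, B4->T, B4->T, B4->T, B4->T, ...; outcomes B1=F, B2=T, B3=S, B4=T, B4=F
input #3, m=4, t=2: events B1->F, B3->S, B2->T, B4->T, B4->T, B4->T, B4->T, B4->T, B4->T, B4->T, B4->T, B4->T, B4->T, B4->T, ...; outcomes B1=F, B2=T, B3=S, B4=T, B4=F
input #4, m=1, t=7: events B1->F, B3->E, B2->F, B4->T, B4->T, B4->T, B4->T, B4->T, B4->T, B4->T, B4->T, B4->T, B4->T, B4->T, ...; outcomes B1=F, B2=F, B3=E, B4=T, B4=F
input #5, m=1, t=-1: events B1->F, B3->E, B2->F, B4->T, B4->T, B4->T, B4->T, B4->T, B4->T, B4->T, B4->T, B4->T, B4->T, B4->T, ...; outcomes B1=F, B2=F, B3=E, B4=T, B4=F
input #6, m=4, t=-1: events B1->F, B3->S, B2->T, B4->T, B4->T, B4->T, B4->T, B4->T, B4->T, B4->T, B4->T, B4->T, B4->T, B4->T, ...; outcomes B1=F, B2=T, B3=S, B4=T, B4=F
input #7, m=7, t=2: events B1->T, B3->S, B2->T, B4->T, B4->T, B4->T, B4->T, B4->T, B4->T, B4->T, B4->T, B4->T, B4->F; outcomes B1=T, B2=T, B3=S, B4=T, B4=F
input #8, m=3, t=5: events B1->F, B3->E, B2->F, B4->T, B4->T, B4->T, B4->T, B4->T, B4->T, B4->T, B4->T, B4->T, B4->T, B4->T, ...; outcomes B1=F, B2=F, B3=E, B4=T, B4=F
pool-wide coverage (8 outcomes): B1=T, B1=F, B2=T, B2=F, B3=S, B3=E, B4=T, B4=F
size 1 is not enough: best union over all size-1 subsets is 5/8
the canonical winner is {1, 7}: size 2, full 8-outcome coverage, earliest index list among size-2 covers

Answer: 1, 7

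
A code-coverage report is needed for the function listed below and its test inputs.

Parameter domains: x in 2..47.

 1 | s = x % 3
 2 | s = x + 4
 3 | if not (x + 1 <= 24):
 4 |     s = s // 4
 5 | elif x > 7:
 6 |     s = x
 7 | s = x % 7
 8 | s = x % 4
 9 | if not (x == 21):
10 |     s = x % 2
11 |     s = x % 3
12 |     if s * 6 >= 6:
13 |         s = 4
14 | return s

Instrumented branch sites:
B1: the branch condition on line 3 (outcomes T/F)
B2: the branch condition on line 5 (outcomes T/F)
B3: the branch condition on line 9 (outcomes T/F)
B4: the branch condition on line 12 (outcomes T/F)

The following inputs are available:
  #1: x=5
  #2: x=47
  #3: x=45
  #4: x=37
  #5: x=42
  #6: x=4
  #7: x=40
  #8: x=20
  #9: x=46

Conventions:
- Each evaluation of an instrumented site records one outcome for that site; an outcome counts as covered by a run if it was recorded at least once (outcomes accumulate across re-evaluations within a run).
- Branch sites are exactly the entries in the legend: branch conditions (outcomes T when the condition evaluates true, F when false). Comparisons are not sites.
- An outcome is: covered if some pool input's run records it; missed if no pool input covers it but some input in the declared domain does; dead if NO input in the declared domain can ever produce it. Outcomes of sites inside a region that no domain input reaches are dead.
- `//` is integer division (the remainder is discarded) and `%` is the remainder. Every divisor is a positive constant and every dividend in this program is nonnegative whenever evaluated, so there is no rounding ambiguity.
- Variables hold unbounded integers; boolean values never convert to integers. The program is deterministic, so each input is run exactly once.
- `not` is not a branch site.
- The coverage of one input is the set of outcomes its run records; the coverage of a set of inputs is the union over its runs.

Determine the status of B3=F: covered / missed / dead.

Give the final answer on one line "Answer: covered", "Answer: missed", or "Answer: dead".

no pool input records B3=F
but domain input (x=21) does record it -> reachable, so missed

Answer: missed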